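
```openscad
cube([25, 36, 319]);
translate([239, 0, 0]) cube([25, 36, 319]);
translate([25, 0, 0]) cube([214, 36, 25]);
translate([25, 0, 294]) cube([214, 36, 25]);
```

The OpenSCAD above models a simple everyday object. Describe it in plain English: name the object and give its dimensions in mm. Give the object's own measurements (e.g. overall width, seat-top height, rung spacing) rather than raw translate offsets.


A rectangular picture frame lying in the x–z plane (depth along y). The opening is 214 mm wide (x) by 269 mm tall (z), surrounded by a border 25 mm wide on all four sides. The frame is 36 mm deep and is made of two full-height vertical stiles with two horizontal rails fitted between them.


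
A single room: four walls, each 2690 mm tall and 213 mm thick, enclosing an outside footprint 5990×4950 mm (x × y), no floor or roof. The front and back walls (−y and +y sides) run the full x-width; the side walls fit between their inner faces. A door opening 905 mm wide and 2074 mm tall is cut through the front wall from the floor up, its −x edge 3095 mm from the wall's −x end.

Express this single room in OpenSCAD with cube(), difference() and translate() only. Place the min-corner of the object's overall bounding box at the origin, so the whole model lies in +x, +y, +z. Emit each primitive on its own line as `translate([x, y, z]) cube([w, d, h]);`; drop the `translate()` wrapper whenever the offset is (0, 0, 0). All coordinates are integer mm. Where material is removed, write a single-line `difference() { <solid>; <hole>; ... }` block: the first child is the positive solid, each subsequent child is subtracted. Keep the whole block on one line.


difference() { cube([5990, 213, 2690]); translate([3095, 0, 0]) cube([905, 213, 2074]); }
translate([0, 4737, 0]) cube([5990, 213, 2690]);
translate([0, 213, 0]) cube([213, 4524, 2690]);
translate([5777, 213, 0]) cube([213, 4524, 2690]);


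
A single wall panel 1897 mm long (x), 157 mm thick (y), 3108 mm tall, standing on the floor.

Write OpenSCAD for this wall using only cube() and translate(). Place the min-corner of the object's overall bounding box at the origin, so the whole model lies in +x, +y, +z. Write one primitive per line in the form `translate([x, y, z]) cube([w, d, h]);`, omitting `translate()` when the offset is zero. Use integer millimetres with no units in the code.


cube([1897, 157, 3108]);


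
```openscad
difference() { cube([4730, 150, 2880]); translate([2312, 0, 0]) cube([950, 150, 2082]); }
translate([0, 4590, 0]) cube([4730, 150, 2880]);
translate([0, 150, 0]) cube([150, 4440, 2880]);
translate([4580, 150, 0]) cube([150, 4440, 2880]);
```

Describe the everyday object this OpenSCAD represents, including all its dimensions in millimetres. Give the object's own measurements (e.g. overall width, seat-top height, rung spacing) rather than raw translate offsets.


A single room: four walls, each 2880 mm tall and 150 mm thick, enclosing an outside footprint 4730×4740 mm (x × y), no floor or roof. The front and back walls (−y and +y sides) run the full x-width; the side walls fit between their inner faces. A door opening 950 mm wide and 2082 mm tall is cut through the front wall from the floor up, its −x edge 2312 mm from the wall's −x end.


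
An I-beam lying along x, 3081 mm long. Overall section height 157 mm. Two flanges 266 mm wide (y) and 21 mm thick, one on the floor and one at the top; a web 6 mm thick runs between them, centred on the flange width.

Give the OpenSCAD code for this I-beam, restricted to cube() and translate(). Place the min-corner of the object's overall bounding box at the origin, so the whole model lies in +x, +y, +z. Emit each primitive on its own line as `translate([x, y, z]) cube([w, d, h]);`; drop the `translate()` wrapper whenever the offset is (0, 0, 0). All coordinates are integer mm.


cube([3081, 266, 21]);
translate([0, 130, 21]) cube([3081, 6, 115]);
translate([0, 0, 136]) cube([3081, 266, 21]);


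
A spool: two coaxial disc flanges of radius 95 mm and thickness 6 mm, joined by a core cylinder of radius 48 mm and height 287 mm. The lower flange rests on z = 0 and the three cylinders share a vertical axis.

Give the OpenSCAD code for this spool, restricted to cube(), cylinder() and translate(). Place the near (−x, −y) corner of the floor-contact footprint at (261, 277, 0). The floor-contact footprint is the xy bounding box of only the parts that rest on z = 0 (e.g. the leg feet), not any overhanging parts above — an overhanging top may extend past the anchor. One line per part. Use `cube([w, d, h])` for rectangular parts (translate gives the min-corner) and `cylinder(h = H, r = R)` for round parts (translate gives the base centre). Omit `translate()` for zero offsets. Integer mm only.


translate([356, 372, 0]) cylinder(h = 6, r = 95);
translate([356, 372, 6]) cylinder(h = 287, r = 48);
translate([356, 372, 293]) cylinder(h = 6, r = 95);


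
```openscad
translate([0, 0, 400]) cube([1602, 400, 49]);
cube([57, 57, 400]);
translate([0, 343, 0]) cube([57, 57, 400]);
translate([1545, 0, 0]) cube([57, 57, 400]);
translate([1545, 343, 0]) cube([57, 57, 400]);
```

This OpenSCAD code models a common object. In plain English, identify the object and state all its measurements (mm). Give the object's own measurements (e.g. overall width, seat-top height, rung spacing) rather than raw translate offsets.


A bench: a 1602×400 mm seat slab, 49 mm thick, top at z = 449 mm, on four 57×57 mm square legs flush with the seat corners and standing on z = 0.


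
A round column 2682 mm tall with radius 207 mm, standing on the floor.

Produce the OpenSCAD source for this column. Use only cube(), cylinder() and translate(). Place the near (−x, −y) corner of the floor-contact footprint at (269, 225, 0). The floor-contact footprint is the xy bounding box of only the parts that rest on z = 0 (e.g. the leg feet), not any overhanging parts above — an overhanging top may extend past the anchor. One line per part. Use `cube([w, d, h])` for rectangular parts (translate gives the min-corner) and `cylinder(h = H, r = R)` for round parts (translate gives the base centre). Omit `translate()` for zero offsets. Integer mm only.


translate([476, 432, 0]) cylinder(h = 2682, r = 207);


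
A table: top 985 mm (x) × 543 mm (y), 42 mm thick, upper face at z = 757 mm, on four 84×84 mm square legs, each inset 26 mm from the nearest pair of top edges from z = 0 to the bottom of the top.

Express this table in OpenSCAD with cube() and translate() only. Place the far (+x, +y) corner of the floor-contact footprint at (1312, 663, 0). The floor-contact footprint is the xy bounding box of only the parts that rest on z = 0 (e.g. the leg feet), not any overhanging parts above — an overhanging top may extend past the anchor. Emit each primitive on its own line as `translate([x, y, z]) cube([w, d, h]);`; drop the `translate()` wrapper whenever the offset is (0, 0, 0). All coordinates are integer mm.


translate([353, 146, 715]) cube([985, 543, 42]);
translate([379, 172, 0]) cube([84, 84, 715]);
translate([1228, 172, 0]) cube([84, 84, 715]);
translate([379, 579, 0]) cube([84, 84, 715]);
translate([1228, 579, 0]) cube([84, 84, 715]);


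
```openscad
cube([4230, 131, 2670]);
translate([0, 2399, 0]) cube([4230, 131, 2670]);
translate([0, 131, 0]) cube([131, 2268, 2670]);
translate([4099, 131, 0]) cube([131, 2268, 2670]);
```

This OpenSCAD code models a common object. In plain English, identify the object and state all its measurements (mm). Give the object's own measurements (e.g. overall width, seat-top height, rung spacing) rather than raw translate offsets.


The wall frame of a small rectangular building: four walls, each 2670 mm tall and 131 mm thick, enclosing a footprint 4230 mm (x) by 2530 mm (y) outside-to-outside, with no floor or roof. The front and back walls (the −y and +y sides) span the full width; the two side walls fit between them.


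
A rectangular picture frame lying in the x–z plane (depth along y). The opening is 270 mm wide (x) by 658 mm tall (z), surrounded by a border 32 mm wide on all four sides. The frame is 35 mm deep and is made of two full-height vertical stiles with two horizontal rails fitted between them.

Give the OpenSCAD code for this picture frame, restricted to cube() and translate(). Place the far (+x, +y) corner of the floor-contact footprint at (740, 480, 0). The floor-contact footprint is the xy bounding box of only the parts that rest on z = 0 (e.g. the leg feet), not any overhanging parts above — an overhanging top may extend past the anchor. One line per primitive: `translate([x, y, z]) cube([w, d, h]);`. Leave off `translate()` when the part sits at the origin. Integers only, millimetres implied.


translate([406, 445, 0]) cube([32, 35, 722]);
translate([708, 445, 0]) cube([32, 35, 722]);
translate([438, 445, 0]) cube([270, 35, 32]);
translate([438, 445, 690]) cube([270, 35, 32]);


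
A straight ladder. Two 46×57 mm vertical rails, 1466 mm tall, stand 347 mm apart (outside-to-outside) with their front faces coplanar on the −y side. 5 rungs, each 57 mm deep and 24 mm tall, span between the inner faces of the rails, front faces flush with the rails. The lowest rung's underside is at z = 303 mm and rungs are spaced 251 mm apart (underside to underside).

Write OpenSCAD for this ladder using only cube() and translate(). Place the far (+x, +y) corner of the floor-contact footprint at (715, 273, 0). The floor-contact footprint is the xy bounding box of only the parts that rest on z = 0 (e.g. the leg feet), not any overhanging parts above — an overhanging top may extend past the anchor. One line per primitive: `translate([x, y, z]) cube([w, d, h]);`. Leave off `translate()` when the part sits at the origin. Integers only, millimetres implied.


translate([368, 216, 0]) cube([46, 57, 1466]);
translate([669, 216, 0]) cube([46, 57, 1466]);
translate([414, 216, 303]) cube([255, 57, 24]);
translate([414, 216, 554]) cube([255, 57, 24]);
translate([414, 216, 805]) cube([255, 57, 24]);
translate([414, 216, 1056]) cube([255, 57, 24]);
translate([414, 216, 1307]) cube([255, 57, 24]);


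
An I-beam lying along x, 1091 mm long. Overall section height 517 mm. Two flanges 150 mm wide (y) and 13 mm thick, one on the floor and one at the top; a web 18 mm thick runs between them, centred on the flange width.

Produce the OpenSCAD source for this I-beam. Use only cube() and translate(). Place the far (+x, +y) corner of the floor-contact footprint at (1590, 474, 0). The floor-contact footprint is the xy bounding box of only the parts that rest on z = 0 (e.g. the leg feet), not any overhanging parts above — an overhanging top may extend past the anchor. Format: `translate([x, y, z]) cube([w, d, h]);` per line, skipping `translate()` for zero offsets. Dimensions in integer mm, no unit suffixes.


translate([499, 324, 0]) cube([1091, 150, 13]);
translate([499, 390, 13]) cube([1091, 18, 491]);
translate([499, 324, 504]) cube([1091, 150, 13]);


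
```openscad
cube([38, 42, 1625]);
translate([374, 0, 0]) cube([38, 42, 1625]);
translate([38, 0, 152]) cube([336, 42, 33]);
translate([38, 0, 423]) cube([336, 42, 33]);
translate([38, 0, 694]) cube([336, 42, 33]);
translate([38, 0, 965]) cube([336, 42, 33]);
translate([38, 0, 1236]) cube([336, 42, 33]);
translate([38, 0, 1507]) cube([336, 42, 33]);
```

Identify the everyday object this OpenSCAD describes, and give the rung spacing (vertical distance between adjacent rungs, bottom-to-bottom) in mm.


A ladder. The rung spacing is 271 mm.

Two tall 38×42 posts with 6 short bars between them — a ladder. Adjacent rungs sit at z = 152 and z = 423, so the spacing is 423 − 152 = 271 mm.


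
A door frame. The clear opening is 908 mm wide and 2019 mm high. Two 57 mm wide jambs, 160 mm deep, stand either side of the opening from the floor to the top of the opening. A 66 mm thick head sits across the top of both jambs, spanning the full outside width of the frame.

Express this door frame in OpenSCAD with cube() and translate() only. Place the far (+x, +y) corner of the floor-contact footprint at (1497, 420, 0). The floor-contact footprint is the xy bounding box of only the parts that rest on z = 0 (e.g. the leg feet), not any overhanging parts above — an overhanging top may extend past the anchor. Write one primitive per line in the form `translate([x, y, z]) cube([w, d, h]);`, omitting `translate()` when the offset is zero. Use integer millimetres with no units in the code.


translate([475, 260, 0]) cube([57, 160, 2019]);
translate([1440, 260, 0]) cube([57, 160, 2019]);
translate([475, 260, 2019]) cube([1022, 160, 66]);


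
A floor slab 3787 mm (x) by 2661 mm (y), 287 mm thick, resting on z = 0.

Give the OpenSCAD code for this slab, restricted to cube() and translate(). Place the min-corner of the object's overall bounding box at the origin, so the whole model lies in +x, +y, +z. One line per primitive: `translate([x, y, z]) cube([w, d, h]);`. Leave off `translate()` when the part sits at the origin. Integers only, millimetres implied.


cube([3787, 2661, 287]);


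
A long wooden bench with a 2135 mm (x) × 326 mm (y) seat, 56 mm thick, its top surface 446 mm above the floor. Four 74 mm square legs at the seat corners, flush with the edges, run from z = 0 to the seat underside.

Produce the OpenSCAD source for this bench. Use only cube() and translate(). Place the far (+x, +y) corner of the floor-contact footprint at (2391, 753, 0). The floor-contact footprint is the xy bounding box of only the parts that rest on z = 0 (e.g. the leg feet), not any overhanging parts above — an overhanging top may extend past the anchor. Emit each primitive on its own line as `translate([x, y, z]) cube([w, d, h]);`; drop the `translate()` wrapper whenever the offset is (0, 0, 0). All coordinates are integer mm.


translate([256, 427, 390]) cube([2135, 326, 56]);
translate([256, 427, 0]) cube([74, 74, 390]);
translate([256, 679, 0]) cube([74, 74, 390]);
translate([2317, 427, 0]) cube([74, 74, 390]);
translate([2317, 679, 0]) cube([74, 74, 390]);


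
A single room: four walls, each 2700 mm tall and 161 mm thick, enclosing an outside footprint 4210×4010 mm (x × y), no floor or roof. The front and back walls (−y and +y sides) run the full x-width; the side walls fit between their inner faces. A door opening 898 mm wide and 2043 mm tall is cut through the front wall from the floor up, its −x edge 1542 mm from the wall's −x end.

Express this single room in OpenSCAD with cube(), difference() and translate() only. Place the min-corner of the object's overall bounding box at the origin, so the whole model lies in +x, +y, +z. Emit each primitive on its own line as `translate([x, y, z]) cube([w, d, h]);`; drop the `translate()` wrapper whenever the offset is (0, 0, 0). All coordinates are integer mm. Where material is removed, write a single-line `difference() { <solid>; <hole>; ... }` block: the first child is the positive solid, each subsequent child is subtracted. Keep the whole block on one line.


difference() { cube([4210, 161, 2700]); translate([1542, 0, 0]) cube([898, 161, 2043]); }
translate([0, 3849, 0]) cube([4210, 161, 2700]);
translate([0, 161, 0]) cube([161, 3688, 2700]);
translate([4049, 161, 0]) cube([161, 3688, 2700]);


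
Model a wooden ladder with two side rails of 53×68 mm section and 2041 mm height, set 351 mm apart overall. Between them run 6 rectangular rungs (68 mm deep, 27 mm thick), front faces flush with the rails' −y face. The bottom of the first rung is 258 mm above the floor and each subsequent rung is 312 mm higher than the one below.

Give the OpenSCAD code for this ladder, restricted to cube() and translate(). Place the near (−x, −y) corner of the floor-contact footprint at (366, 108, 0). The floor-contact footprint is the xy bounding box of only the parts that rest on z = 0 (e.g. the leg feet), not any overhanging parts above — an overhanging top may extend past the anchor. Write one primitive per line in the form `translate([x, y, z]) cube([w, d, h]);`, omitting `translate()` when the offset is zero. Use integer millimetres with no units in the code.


translate([366, 108, 0]) cube([53, 68, 2041]);
translate([664, 108, 0]) cube([53, 68, 2041]);
translate([419, 108, 258]) cube([245, 68, 27]);
translate([419, 108, 570]) cube([245, 68, 27]);
translate([419, 108, 882]) cube([245, 68, 27]);
translate([419, 108, 1194]) cube([245, 68, 27]);
translate([419, 108, 1506]) cube([245, 68, 27]);
translate([419, 108, 1818]) cube([245, 68, 27]);


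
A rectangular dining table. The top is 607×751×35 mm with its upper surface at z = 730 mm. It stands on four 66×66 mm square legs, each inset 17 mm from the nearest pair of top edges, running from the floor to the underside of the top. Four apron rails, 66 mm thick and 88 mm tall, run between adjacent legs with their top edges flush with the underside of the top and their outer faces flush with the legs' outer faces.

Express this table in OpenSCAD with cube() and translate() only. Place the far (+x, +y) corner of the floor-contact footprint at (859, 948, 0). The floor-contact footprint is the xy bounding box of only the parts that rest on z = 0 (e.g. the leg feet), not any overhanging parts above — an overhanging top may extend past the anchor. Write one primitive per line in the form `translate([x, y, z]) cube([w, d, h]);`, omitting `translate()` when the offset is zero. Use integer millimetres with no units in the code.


translate([269, 214, 695]) cube([607, 751, 35]);
translate([286, 231, 0]) cube([66, 66, 695]);
translate([793, 231, 0]) cube([66, 66, 695]);
translate([286, 882, 0]) cube([66, 66, 695]);
translate([793, 882, 0]) cube([66, 66, 695]);
translate([352, 231, 607]) cube([441, 66, 88]);
translate([352, 882, 607]) cube([441, 66, 88]);
translate([286, 297, 607]) cube([66, 585, 88]);
translate([793, 297, 607]) cube([66, 585, 88]);


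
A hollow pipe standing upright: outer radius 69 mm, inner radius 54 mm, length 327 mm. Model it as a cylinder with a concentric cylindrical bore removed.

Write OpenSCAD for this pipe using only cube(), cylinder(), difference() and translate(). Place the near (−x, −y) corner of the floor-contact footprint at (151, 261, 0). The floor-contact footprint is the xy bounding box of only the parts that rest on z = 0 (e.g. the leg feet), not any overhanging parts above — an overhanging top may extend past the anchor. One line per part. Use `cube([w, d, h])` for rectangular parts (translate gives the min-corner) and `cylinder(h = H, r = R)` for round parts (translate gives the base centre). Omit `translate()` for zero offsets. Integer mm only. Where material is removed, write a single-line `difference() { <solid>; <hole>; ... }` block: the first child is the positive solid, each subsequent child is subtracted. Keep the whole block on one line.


difference() { translate([220, 330, 0]) cylinder(h = 327, r = 69); translate([220, 330, 0]) cylinder(h = 327, r = 54); }


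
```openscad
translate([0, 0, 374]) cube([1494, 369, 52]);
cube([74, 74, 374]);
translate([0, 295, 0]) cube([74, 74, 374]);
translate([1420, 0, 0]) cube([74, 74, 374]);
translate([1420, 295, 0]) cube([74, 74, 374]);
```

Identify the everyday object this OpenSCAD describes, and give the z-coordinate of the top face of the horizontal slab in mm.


A bench. The seat-top height is 426 mm.

A long slab on four corner posts — a bench. The slab sits at z = 374 with thickness 52, so the top is 374 + 52 = 426 mm.


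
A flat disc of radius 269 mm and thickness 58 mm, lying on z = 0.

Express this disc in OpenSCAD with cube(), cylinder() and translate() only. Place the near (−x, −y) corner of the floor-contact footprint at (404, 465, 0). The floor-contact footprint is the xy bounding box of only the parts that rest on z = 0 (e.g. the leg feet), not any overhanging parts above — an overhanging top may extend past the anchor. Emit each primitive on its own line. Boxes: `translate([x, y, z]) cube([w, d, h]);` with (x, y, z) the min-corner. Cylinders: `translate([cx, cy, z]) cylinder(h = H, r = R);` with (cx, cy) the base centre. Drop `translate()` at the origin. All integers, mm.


translate([673, 734, 0]) cylinder(h = 58, r = 269);


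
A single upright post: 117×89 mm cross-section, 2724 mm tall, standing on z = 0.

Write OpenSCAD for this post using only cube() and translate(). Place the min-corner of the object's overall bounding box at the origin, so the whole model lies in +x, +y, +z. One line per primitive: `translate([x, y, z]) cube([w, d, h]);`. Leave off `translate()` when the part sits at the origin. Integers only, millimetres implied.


cube([117, 89, 2724]);


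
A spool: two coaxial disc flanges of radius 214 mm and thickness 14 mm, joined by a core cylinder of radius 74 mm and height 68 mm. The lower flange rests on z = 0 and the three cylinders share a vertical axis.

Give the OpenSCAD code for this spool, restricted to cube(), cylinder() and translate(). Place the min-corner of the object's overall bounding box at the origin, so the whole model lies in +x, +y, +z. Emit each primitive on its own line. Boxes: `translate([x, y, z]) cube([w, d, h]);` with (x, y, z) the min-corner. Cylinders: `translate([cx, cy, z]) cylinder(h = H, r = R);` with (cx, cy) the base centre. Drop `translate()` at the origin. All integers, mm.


translate([214, 214, 0]) cylinder(h = 14, r = 214);
translate([214, 214, 14]) cylinder(h = 68, r = 74);
translate([214, 214, 82]) cylinder(h = 14, r = 214);


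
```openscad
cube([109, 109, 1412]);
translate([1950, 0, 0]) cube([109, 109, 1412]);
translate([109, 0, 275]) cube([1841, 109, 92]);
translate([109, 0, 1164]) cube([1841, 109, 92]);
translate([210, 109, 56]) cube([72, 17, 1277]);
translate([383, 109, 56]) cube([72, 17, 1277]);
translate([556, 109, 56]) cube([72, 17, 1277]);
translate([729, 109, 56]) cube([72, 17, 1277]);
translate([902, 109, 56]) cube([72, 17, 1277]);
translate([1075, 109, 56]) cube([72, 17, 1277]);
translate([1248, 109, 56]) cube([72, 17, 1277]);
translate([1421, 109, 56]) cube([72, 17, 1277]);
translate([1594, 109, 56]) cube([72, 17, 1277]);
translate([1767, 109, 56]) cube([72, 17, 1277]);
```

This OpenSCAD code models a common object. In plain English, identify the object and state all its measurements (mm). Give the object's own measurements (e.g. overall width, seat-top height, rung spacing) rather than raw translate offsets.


A fence section. Two 109×109 mm posts, 1412 mm tall, stand on the floor with a clear span of 1841 mm between their inner faces. Two horizontal rails of 109×92 mm section span the gap between the posts with their undersides at z = 275 mm and z = 1164 mm, flush with the posts' −y face. 10 pickets, each 72 mm wide, 17 mm thick and 1277 mm tall, are fixed to the +y face of the rails with their bottoms at z = 56 mm, spaced across the span with a 101 mm gap after the −x post and between neighbouring pickets, with 111 mm left before the +x post.


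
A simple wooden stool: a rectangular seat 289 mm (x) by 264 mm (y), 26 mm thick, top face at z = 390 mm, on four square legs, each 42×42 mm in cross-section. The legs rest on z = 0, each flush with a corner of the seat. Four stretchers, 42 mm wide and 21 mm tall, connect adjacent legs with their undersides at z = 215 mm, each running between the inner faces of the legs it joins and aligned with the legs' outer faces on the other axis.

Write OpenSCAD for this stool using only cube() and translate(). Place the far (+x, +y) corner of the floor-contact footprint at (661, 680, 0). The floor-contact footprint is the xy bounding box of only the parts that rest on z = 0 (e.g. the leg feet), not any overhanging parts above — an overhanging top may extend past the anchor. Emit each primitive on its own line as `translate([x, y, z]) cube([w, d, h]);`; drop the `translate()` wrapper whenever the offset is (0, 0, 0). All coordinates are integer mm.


translate([372, 416, 364]) cube([289, 264, 26]);
translate([372, 416, 0]) cube([42, 42, 364]);
translate([619, 416, 0]) cube([42, 42, 364]);
translate([372, 638, 0]) cube([42, 42, 364]);
translate([619, 638, 0]) cube([42, 42, 364]);
translate([414, 416, 215]) cube([205, 42, 21]);
translate([414, 638, 215]) cube([205, 42, 21]);
translate([372, 458, 215]) cube([42, 180, 21]);
translate([619, 458, 215]) cube([42, 180, 21]);


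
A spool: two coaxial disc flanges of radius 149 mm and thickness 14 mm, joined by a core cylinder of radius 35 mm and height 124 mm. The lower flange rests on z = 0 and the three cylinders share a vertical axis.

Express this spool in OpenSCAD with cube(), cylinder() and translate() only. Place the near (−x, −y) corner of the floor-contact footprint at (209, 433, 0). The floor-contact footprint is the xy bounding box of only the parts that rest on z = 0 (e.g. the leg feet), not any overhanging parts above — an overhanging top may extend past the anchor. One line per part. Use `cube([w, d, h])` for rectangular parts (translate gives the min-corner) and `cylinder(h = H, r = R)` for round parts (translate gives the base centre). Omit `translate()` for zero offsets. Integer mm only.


translate([358, 582, 0]) cylinder(h = 14, r = 149);
translate([358, 582, 14]) cylinder(h = 124, r = 35);
translate([358, 582, 138]) cylinder(h = 14, r = 149);


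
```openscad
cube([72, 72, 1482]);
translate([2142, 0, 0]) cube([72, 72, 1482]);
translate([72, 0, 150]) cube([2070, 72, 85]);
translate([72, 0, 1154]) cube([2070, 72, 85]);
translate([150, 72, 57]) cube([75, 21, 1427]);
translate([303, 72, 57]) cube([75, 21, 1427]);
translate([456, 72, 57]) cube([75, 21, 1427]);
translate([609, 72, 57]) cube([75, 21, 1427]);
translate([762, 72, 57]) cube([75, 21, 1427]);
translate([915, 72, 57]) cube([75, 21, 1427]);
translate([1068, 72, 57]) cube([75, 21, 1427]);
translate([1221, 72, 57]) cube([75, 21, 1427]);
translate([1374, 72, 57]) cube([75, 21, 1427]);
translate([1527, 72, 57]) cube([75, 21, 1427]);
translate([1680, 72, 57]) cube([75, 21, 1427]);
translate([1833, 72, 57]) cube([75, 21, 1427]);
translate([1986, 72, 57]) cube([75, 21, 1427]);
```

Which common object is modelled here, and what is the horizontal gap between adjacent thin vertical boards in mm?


A fence section. The picket gap is 78 mm.

Two posts, two rails, 13 pickets — a fence section. Span 2070 mm holds 13 pickets of 75 mm with 14 equal gaps: ⌊(2070 − 13·75) / 14⌋ = 78 mm.


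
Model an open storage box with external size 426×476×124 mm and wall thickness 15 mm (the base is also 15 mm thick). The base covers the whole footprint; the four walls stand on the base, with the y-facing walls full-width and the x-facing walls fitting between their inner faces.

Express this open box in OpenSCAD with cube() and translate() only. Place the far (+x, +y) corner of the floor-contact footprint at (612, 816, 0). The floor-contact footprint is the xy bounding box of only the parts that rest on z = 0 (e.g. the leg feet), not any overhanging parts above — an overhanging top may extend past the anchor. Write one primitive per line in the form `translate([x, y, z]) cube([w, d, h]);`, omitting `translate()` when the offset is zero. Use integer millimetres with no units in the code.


translate([186, 340, 0]) cube([426, 476, 15]);
translate([186, 340, 15]) cube([426, 15, 109]);
translate([186, 801, 15]) cube([426, 15, 109]);
translate([186, 355, 15]) cube([15, 446, 109]);
translate([597, 355, 15]) cube([15, 446, 109]);


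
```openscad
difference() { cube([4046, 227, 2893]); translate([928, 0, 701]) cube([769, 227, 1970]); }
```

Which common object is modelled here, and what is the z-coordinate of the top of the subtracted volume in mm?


A wall with a window opening. The window head height is 2671 mm.

A wall with a rectangular opening subtracted — a window. Sill at z = 701, opening 1970 mm tall, so the head is at 701 + 1970 = 2671 mm.


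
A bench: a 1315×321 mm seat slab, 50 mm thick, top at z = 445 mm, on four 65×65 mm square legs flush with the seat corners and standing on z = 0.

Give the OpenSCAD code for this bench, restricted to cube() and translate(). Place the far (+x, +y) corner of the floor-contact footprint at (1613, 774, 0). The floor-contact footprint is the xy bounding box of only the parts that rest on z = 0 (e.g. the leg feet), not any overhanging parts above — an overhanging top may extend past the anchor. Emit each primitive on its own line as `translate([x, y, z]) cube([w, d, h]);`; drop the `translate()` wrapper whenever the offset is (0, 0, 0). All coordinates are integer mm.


// leg_h = 445 − 50 = 395
translate([298, 453, 395]) cube([1315, 321, 50]);
translate([298, 453, 0]) cube([65, 65, 395]);
translate([298, 709, 0]) cube([65, 65, 395]);
translate([1548, 453, 0]) cube([65, 65, 395]);
translate([1548, 709, 0]) cube([65, 65, 395]);


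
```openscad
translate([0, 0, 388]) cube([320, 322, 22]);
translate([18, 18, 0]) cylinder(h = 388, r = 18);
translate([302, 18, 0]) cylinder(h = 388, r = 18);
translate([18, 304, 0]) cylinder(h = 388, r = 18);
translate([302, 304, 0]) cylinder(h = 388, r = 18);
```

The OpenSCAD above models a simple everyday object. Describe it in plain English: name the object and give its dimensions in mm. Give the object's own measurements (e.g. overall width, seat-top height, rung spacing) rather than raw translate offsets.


A four-legged stool. The seat is a 320×322×22 mm slab whose top surface is at z = 410 mm; four round legs, each 36 mm in diameter, run from the floor (z = 0) to the underside of the seat, each leg's axis is inset half a diameter from the nearest pair of seat edges (so the leg's bounding box is flush with the corner).


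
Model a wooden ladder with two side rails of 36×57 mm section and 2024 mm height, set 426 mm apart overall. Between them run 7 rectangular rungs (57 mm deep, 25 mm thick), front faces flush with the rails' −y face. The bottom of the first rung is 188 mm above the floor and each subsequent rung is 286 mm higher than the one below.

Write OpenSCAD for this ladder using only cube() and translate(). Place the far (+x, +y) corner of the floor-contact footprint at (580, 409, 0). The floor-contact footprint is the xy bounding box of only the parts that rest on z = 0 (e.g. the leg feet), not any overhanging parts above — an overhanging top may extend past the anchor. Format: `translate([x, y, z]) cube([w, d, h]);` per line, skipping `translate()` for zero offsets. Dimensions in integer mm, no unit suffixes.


translate([154, 352, 0]) cube([36, 57, 2024]);
translate([544, 352, 0]) cube([36, 57, 2024]);
translate([190, 352, 188]) cube([354, 57, 25]);
translate([190, 352, 474]) cube([354, 57, 25]);
translate([190, 352, 760]) cube([354, 57, 25]);
translate([190, 352, 1046]) cube([354, 57, 25]);
translate([190, 352, 1332]) cube([354, 57, 25]);
translate([190, 352, 1618]) cube([354, 57, 25]);
translate([190, 352, 1904]) cube([354, 57, 25]);


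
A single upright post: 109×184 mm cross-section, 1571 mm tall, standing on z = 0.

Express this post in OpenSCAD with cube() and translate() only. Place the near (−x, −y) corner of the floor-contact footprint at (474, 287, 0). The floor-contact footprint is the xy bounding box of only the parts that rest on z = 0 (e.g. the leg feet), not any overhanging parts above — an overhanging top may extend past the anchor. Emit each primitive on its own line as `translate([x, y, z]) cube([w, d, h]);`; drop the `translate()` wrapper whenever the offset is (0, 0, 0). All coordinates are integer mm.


translate([474, 287, 0]) cube([109, 184, 1571]);


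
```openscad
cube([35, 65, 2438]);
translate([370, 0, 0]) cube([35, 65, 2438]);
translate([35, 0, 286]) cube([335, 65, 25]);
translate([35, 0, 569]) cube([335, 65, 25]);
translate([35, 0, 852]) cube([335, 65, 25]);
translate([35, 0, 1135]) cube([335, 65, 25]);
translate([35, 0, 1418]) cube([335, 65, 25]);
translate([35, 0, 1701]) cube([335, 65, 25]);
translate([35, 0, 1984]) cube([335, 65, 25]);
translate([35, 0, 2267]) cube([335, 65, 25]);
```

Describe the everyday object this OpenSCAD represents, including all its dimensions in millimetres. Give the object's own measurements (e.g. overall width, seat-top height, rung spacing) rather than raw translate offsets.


A straight ladder. Two 35×65 mm vertical rails, 2438 mm tall, stand 405 mm apart (outside-to-outside) with their front faces coplanar on the −y side. 8 rungs, each 65 mm deep and 25 mm tall, span between the inner faces of the rails, front faces flush with the rails. The lowest rung's underside is at z = 286 mm and rungs are spaced 283 mm apart (underside to underside).


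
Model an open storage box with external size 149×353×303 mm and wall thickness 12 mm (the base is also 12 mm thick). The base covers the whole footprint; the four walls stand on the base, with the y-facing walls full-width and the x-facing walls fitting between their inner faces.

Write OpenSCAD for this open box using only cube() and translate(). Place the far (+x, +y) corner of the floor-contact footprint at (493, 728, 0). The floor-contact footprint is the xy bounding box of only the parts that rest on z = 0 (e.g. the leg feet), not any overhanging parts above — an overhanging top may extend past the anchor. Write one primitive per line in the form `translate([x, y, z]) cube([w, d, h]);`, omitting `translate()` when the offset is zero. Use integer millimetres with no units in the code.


translate([344, 375, 0]) cube([149, 353, 12]);
translate([344, 375, 12]) cube([149, 12, 291]);
translate([344, 716, 12]) cube([149, 12, 291]);
translate([344, 387, 12]) cube([12, 329, 291]);
translate([481, 387, 12]) cube([12, 329, 291]);


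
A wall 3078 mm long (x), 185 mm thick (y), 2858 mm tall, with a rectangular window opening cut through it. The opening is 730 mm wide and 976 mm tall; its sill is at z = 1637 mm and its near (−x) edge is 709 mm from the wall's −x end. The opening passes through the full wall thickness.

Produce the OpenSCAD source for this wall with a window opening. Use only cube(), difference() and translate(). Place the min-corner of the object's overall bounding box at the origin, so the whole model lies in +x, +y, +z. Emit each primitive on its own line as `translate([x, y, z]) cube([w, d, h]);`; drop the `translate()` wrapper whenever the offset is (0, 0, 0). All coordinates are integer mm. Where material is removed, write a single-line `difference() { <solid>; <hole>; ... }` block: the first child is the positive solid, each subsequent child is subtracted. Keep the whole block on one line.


difference() { cube([3078, 185, 2858]); translate([709, 0, 1637]) cube([730, 185, 976]); }


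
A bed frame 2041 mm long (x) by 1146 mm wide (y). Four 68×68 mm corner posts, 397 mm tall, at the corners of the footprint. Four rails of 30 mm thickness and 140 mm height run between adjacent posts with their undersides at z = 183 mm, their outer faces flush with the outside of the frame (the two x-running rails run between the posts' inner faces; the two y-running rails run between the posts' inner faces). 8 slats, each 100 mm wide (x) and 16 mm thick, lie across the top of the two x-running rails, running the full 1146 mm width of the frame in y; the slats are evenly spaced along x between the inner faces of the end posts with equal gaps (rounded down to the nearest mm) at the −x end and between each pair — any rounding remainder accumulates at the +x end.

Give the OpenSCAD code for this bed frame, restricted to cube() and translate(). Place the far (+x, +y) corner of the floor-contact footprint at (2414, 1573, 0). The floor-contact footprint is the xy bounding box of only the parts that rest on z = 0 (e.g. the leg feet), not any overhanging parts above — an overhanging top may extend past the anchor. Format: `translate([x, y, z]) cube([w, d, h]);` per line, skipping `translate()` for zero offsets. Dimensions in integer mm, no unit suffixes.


// slat z = rail_z + rail_h = 183 + 140 = 323
// slat gap = ⌊(1905 − 8·100) / 9⌋ = 122
translate([373, 427, 0]) cube([68, 68, 397]);
translate([373, 1505, 0]) cube([68, 68, 397]);
translate([2346, 427, 0]) cube([68, 68, 397]);
translate([2346, 1505, 0]) cube([68, 68, 397]);
translate([441, 427, 183]) cube([1905, 30, 140]);
translate([441, 1543, 183]) cube([1905, 30, 140]);
translate([373, 495, 183]) cube([30, 1010, 140]);
translate([2384, 495, 183]) cube([30, 1010, 140]);
translate([563, 427, 323]) cube([100, 1146, 16]);
translate([785, 427, 323]) cube([100, 1146, 16]);
translate([1007, 427, 323]) cube([100, 1146, 16]);
translate([1229, 427, 323]) cube([100, 1146, 16]);
translate([1451, 427, 323]) cube([100, 1146, 16]);
translate([1673, 427, 323]) cube([100, 1146, 16]);
translate([1895, 427, 323]) cube([100, 1146, 16]);
translate([2117, 427, 323]) cube([100, 1146, 16]);


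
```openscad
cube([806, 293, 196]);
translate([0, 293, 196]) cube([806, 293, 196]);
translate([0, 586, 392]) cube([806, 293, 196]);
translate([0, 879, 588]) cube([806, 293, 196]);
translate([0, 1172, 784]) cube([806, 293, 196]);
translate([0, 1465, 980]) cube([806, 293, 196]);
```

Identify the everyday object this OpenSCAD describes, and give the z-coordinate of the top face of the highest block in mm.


A staircase. The total rise is 1176 mm.

6 identical blocks, each offset up and back from the previous — a staircase. Each step is 196 mm tall and there are 6 of them, so the total rise is 6 × 196 = 1176 mm.


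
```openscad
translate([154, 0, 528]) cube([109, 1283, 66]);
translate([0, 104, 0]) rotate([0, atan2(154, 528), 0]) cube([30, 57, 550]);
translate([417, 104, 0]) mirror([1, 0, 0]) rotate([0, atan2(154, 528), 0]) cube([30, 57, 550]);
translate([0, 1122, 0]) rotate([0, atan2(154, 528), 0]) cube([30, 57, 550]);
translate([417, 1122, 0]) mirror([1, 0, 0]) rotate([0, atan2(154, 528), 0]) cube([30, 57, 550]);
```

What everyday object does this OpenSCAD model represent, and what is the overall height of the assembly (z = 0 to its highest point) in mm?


A sawhorse. The overall height is 594 mm.

A beam across two mirrored pairs of raked legs — a sawhorse. The beam's underside is at z = 528 (matching the legs' vertical rise in atan2(154, 528)) and the beam is 66 mm tall, so its top is at 528 + 66 = 594 mm. The raked legs top out at the beam's underside, so that is the highest point.


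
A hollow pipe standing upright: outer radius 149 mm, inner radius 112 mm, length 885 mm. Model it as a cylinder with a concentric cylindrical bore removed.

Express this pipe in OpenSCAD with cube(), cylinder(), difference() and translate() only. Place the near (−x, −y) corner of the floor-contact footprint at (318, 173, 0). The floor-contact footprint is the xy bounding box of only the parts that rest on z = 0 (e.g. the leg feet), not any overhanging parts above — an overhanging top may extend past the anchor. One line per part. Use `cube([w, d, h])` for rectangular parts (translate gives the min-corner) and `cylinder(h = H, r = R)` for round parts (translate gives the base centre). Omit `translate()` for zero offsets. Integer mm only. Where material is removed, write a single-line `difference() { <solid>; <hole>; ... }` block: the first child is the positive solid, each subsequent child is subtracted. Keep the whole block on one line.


difference() { translate([467, 322, 0]) cylinder(h = 885, r = 149); translate([467, 322, 0]) cylinder(h = 885, r = 112); }


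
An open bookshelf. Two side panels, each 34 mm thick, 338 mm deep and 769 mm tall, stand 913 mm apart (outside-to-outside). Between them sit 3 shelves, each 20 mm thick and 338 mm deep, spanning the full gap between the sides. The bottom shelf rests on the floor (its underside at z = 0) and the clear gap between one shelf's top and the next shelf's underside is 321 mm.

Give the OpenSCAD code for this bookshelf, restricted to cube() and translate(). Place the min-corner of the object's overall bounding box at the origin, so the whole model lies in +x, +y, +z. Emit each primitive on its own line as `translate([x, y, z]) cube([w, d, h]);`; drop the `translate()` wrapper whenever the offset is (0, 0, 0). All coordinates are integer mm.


cube([34, 338, 769]);
translate([879, 0, 0]) cube([34, 338, 769]);
translate([34, 0, 0]) cube([845, 338, 20]);
translate([34, 0, 341]) cube([845, 338, 20]);
translate([34, 0, 682]) cube([845, 338, 20]);
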